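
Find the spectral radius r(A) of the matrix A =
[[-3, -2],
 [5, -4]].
r(A) = sqrt(22) ≈ 4.6904

The eigenvalues of A are the roots of its characteristic polynomial. With M = A (coefficients from the trace and determinant):
  p(λ) = det(λ I - M) = λ^2 + 7λ + 22.
For λ^2 + 7λ + 22 the discriminant is -39. It is negative, so the roots are the complex-conjugate pair λ = -7/2 ± (sqrt(39)/2) i ≈ -3.5 ± 3.1225i. For a conjugate pair the product of the roots equals the constant term, so |λ|^2 = 22 and |λ| = sqrt(22) ≈ 4.6904.
Thus the eigenvalues (to 4 decimals) are -3.5 ± 3.1225i (modulus 4.6904). The spectral radius is the largest modulus: r(A) = sqrt(22) ≈ 4.6904. (Cross-check: r(A) ≤ ||A||_2 ≈ 6.5309; equality holds whenever A is normal, though it can also hold for some non-normal A.)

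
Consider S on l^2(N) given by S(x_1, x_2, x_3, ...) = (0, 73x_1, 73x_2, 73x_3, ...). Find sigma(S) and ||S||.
sigma(S) = closed disk {z in C : |z| ≤ 73}; ||S|| = 73

Note S = 73·U where U is the unit right shift (U x)_k = x_{k-1} (with x_0 := 0); so ||S|| = 73||U|| and sigma(S) = 73·sigma(U). ||S x||^2 = sum_{k≥1} |73x_k|^2 = 5329||x||^2, so ||S|| = 73 and sigma(S) ⊂ {|z| ≤ 73}. For any |lambda| < 73, the equation (S - lambda I) x = 0 forces x_1 = 0, then 73x_k = lambda x_{k+1} ⇒ x = 0, so S has no eigenvalues. But (S - lambda I) is not surjective for |lambda| < 73: solving (S - lambda I) x = e_1 would require x_n proportional to (lambda/73)^(-n), which is not in l^2. So every |lambda| < 73 lies in the residual spectrum. The boundary |lambda| = 73 is in the approximate point spectrum (the spectrum is closed). Hence sigma(S) is the closed disk of radius 73.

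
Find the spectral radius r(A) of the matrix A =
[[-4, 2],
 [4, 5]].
r(A) = (1 + sqrt(113))/2 ≈ 5.8151

The eigenvalues of A are the roots of its characteristic polynomial. With M = A (coefficients from the trace and determinant):
  p(λ) = det(λ I - M) = λ^2 - λ - 28.
For λ^2 - λ - 28 the discriminant is 113. It is nonnegative but not a perfect square, so the roots are real and irrational: λ = (1 ± sqrt(113))/2 ≈ 5.8151, -4.8151.
Thus the eigenvalues (to 4 decimals) are 5.8151 (modulus 5.8151); -4.8151 (modulus 4.8151). The spectral radius is the largest modulus: r(A) = (1 + sqrt(113))/2 ≈ 5.8151. (Cross-check: r(A) ≤ ||A||_2 ≈ 6.5264; equality holds whenever A is normal, though it can also hold for some non-normal A.)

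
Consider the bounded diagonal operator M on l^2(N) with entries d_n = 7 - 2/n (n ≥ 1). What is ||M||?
||M|| = 7

For a diagonal operator on l^2 with entries d_n, ||M|| = sup_n |d_n|. Here d_1 = 5, d_2 = 6, ..., and d_n = 7 - 2/n increases monotonically toward 7. All terms lie in [5, 7), so |d_n| = d_n and the supremum is the limit 7, which is not attained by any individual d_n. Hence ||M|| = 7.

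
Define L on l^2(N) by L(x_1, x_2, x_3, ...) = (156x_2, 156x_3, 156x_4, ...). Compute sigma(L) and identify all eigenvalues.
sigma(L) = closed disk {z in C : |z| ≤ 156}; sigma_p(L) = open disk {z in C : |z| < 156}

Note L = 156·V where V is the unit left shift (V x)_k = x_{k+1}; so sigma(L) = 156·sigma(V) and ||L|| = 156||V||. ||L x||^2 = 24336sum_{k≥2} |x_k|^2 ≤ 24336||x||^2, with equality on {x : x_1 = 0}, so ||L|| = 156. For any lambda with |lambda| < 156, set r = lambda/156 (|r| < 1); the vector x = (1, r, r^2, ...) is in l^2 and satisfies L x = 156(r, r^2, ...) = lambda x, so lambda is an eigenvalue. On the boundary |lambda| = 156 the geometric series diverges, so no l^2 eigenvector exists, but these lambda lie in the approximate point spectrum. Hence sigma(L) is the closed disk of radius 156 and sigma_p(L) is the open disk.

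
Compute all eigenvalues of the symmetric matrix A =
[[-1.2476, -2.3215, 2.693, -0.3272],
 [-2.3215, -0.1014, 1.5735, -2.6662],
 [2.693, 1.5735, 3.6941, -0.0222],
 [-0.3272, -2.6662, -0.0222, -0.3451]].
sigma(A) ≈ {-5, -1, 3, 5}

A is real symmetric, so its spectrum consists of real eigenvalues. Expanding the characteristic polynomial of the displayed matrix gives
  det(λ I - A) = p(λ) = λ^4 + (-2)λ^3 + (-28)λ^2 + (49.9988)λ + (75.003).
Solving p(λ) = 0 yields eigenvalues ≈ -5, -1, 3, 5. (A is shown rounded to 4 decimals, so these recover the underlying integer eigenvalues to within that precision.)
Verification: the trace of A = 2 equals the sum of eigenvalues 2, and det(A) ≈ 75.0030 matches the eigenvalue product 75.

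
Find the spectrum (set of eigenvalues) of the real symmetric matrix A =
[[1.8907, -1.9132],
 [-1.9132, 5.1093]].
sigma(A) ≈ {1, 6}

A is real symmetric, so its spectrum consists of real eigenvalues. Expanding the characteristic polynomial of the displayed matrix gives
  det(λ I - A) = p(λ) = λ^2 + (-7)λ + (6).
Solving p(λ) = 0 yields eigenvalues ≈ 1, 6. (A is shown rounded to 4 decimals, so these recover the underlying integer eigenvalues to within that precision.)
Verification: the trace of A = 7 equals the sum of eigenvalues 7, and det(A) ≈ 5.9998 matches the eigenvalue product 6.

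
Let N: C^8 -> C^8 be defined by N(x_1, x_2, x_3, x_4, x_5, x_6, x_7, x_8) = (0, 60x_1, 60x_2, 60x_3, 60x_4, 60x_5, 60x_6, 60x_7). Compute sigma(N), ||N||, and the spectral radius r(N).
sigma(N) = {0}; ||N|| = 60; r(N) = 0. (N is nilpotent with N^8 = 0.)

On C^8, N is a strictly lower-triangular matrix with 60 on the subdiagonal and zeros elsewhere, so its characteristic polynomial is lambda^8 and every eigenvalue is 0: sigma(N) = {0}. For the operator norm, N e_i = 60e_{i+1} for i = 1, ..., 7 and N e_8 = 0, so the singular values of N are 60 (with multiplicity 7) and 0; hence ||N|| = 60. The spectral radius r(N) = max|lambda| = 0. Note ||N|| > r(N) — characteristic of non-normal nilpotent operators. Indeed N^8 = 0.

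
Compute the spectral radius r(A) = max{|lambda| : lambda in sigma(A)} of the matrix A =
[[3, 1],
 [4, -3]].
r(A) = sqrt(52)/2 ≈ 3.6056

The eigenvalues of A are the roots of its characteristic polynomial. With M = A (coefficients from the trace and determinant):
  p(λ) = det(λ I - M) = λ^2 - 13.
For λ^2 - 13 the discriminant is 52. It is nonnegative but not a perfect square, so the roots are real and irrational: λ = ± sqrt(52)/2 ≈ 3.6056, -3.6056.
Thus the eigenvalues (to 4 decimals) are 3.6056 (modulus 3.6056); -3.6056 (modulus 3.6056). The spectral radius is the largest modulus: r(A) = sqrt(52)/2 ≈ 3.6056. (Cross-check: r(A) ≤ ||A||_2 ≈ 5.4051; equality holds whenever A is normal, though it can also hold for some non-normal A.)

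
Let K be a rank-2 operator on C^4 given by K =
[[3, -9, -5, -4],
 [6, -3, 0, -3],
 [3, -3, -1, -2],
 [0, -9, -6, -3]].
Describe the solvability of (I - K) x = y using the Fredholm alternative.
(I - K) is invertible (det(I - K) = 29 ≠ 0), so for every y in C^4 the equation (I - K) x = y has a unique solution.

K has rank 2 and factors as K = U V^T = u1 v1^T + u2 v2^T with u1 = (1, 2, 1, 0), v1 = (3, -3, -1, -2), u2 = (2, -1, 0, 3), v2 = (0, -3, -2, -1) (multiplying out reproduces the displayed K). The nonzero eigenvalues of U V^T coincide with those of the 2 x 2 matrix G = V^T U = [[v1·u1, v1·u2], [v2·u1, v2·u2]] = [[-4, 3], [-8, 0]], and by the Sylvester determinant identity det(I_4 - U V^T) = det(I_2 - V^T U) = det([[5, -3], [8, 1]]) = (5)(1) - (-3)(8) = 29. (Direct check: I - K =
[[-2, 9, 5, 4],
 [-6, 4, 0, 3],
 [-3, 3, 2, 2],
 [0, 9, 6, 4]]
has determinant 29.) The finite-dimensional Fredholm alternative says: either (I - K) is invertible, or ker(I - K) ≠ {0} and then range(I - K) = ker((I - K)^*)^⊥, with dim ker(I - K) = dim ker((I - K)^*). Since det(I - K) ≠ 0, 1 is not an eigenvalue of K and ker(I - K) = {0}, so we are in the first case: for every y there is a unique x = (I - K)^(-1) y. (Explicitly, by the Woodbury identity, (I - U V^T)^(-1) = I + U (I_2 - G)^(-1) V^T.)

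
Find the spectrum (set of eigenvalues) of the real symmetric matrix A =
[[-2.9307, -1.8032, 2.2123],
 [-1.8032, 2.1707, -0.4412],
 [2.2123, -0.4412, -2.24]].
sigma(A) ≈ {-5, -1, 3}

A is real symmetric, so its spectrum consists of real eigenvalues. Expanding the characteristic polynomial of the displayed matrix gives
  det(λ I - A) = p(λ) = λ^3 + (3)λ^2 + (-13)λ + (-15).
Solving p(λ) = 0 yields eigenvalues ≈ -5, -1, 3. (A is shown rounded to 4 decimals, so these recover the underlying integer eigenvalues to within that precision.)
Verification: the trace of A = -3 equals the sum of eigenvalues -3, and det(A) ≈ 15.0001 matches the eigenvalue product 15.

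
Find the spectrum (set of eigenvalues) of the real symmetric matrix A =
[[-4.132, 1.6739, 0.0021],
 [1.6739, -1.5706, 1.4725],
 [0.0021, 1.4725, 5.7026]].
sigma(A) ≈ {-5, -1, 6}

A is real symmetric, so its spectrum consists of real eigenvalues. Expanding the characteristic polynomial of the displayed matrix gives
  det(λ I - A) = p(λ) = λ^3 + (0)λ^2 + (-31)λ + (-30).
Solving p(λ) = 0 yields eigenvalues ≈ -5, -1, 6. (A is shown rounded to 4 decimals, so these recover the underlying integer eigenvalues to within that precision.)
Verification: the trace of A = 0 equals the sum of eigenvalues 0, and det(A) ≈ 29.9995 matches the eigenvalue product 30.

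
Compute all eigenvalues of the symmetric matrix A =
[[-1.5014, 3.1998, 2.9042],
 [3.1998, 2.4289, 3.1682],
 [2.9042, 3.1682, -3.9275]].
sigma(A) ≈ {-6, -3, 6}

A is real symmetric, so its spectrum consists of real eigenvalues. Expanding the characteristic polynomial of the displayed matrix gives
  det(λ I - A) = p(λ) = λ^3 + (3)λ^2 + (-36)λ + (-108.0025).
Solving p(λ) = 0 yields eigenvalues ≈ -6, -3, 6. (A is shown rounded to 4 decimals, so these recover the underlying integer eigenvalues to within that precision.)
Verification: the trace of A = -3 equals the sum of eigenvalues -3, and det(A) ≈ 108.0025 matches the eigenvalue product 108.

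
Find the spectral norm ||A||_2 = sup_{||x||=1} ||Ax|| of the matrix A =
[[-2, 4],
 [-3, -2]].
||A||_2 = sqrt((33 + sqrt(65))/2) ≈ 4.5311 (= sqrt(largest eigenvalue of A^T A))

||A||_2 = sigma_max(A) = sqrt(lambda_max(A^T A)). Form the symmetric matrix M = A^T A =
[[13, -2],
 [-2, 20]].
Its characteristic polynomial (trace, determinant of M give the coefficients) is
  p(λ) = det(λ I - M) = λ^2 - 33λ + 256.
For λ^2 - 33λ + 256 the discriminant is 65. It is nonnegative but not a perfect square, so the roots are real and irrational: λ = (33 ± sqrt(65))/2 ≈ 20.5311, 12.4689.
So the eigenvalues of A^T A are ≈ 12.4689, 20.5311 (all ≥ 0, as they must be for A^T A). The largest is λ_max = (33 + sqrt(65))/2 ≈ 20.5311, hence ||A||_2 = sqrt(λ_max) = sqrt((33 + sqrt(65))/2) ≈ 4.5311.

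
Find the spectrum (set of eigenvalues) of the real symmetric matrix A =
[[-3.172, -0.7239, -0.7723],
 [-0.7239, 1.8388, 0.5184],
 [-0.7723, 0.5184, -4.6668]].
sigma(A) ≈ {-5, -3, 2}

A is real symmetric, so its spectrum consists of real eigenvalues. Expanding the characteristic polynomial of the displayed matrix gives
  det(λ I - A) = p(λ) = λ^3 + (6)λ^2 + (-1)λ + (-30).
Solving p(λ) = 0 yields eigenvalues ≈ -5, -3, 2. (A is shown rounded to 4 decimals, so these recover the underlying integer eigenvalues to within that precision.)
Verification: the trace of A = -6 equals the sum of eigenvalues -6, and det(A) ≈ 30.0008 matches the eigenvalue product 30.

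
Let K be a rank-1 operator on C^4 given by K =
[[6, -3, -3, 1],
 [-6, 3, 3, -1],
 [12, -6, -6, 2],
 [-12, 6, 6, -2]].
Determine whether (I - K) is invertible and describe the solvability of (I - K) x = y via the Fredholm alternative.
(I - K) is singular (det(I - K) = 0, i.e. 1 ∈ sigma(K)). (I - K) x = y is solvable iff y ⊥ ker((I - K)^*) = span{(6, -3, -3, 1)}, i.e. iff 6y_1 - 3y_2 - 3y_3 + y_4 = 0. When solvable, the solutions are x = y + c·(1, -1, 2, -2), c arbitrary (ker(I - K) = span{(1, -1, 2, -2)}, dimension 1).

K has rank 1, so it is an outer product K = u v^T: every row of K is a multiple of one row vector. Reading off the entries, u = (1, -1, 2, -2) and v = (6, -3, -3, 1) (row i of K equals u_i·v^T). A rank-one matrix u v^T satisfies K u = u (v·u) and kills the (3)-dimensional subspace v^⊥, so its characteristic polynomial is lambda^3 (lambda - v·u) with v·u = tr K = 1. Hence the eigenvalues of I - K are 1 (multiplicity 3) and 1 - (1) = 0, so det(I - K) = 0. (Direct check: I - K =
[[-5, 3, 3, -1],
 [6, -2, -3, 1],
 [-12, 6, 7, -2],
 [12, -6, -6, 3]]
has determinant 0.) So 1 is an eigenvalue of K and (I - K) is not invertible. The finite-dimensional Fredholm alternative says: either (I - K) is invertible, or ker(I - K) ≠ {0} and then range(I - K) = ker((I - K)^*)^⊥, with dim ker(I - K) = dim ker((I - K)^*). We are in the second case, so we need both kernels. Kernel of I - K: (I - K) u = u - u (v·u) = u - u = 0, so ker(I - K) = span{u} = span{(1, -1, 2, -2)} (it is exactly 1-dimensional because rank(I - K) = 3). Kernel of the adjoint: K is real, so (I - K)^* = I - K^T = I - v u^T, and (I - v u^T) v = v - v (u·v) = 0; hence ker((I - K)^*) = span{v} = span{(6, -3, -3, 1)}. Therefore (I - K) x = y is solvable iff <y, v> = 0, i.e. iff 6y_1 - 3y_2 - 3y_3 + y_4 = 0. When this holds, K y = u (v·y) = 0, so (I - K) y = y and x = y is a particular solution; the full solution set is the line x = y + c·u = y + c·(1, -1, 2, -2), c ∈ C.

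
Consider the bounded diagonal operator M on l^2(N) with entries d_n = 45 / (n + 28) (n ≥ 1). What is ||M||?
||M|| = 45/29 (attained at n = 1)

For M diagonal, ||M|| = sup_n |d_n| = sup_n 45/(n + 28). This is positive and strictly decreasing in n, so the supremum is attained at n = 1: d_1 = 45/(1 + 28) = 45/29. Hence ||M|| = 45/29.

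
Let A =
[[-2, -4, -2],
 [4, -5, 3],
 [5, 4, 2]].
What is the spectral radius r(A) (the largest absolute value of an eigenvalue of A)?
r(A) ≈ 5.4077

The eigenvalues of A are the roots of its characteristic polynomial. With M = A (coefficients from the trace, the sum of principal 2x2 minors, and det A):
  p(λ) = det(λ I - M) = λ^3 + 5λ^2 + 10λ + 66.
No integer candidate from the rational root theorem (±divisors of 66) is a root, so the roots are irrational. The cubic discriminant is Δ = -92712 < 0, so there is one real root and a complex-conjugate pair. p(-6) = -30 and p(-5) = 16 have opposite signs, so a root lies in (-6, -5); Newton's method refines it to λ ≈ -5.4077. Dividing out (λ - (-5.4077)) leaves approximately λ^2 - 0.4077λ + 12.2048. For λ^2 - 0.4077λ + 12.2048 the discriminant is -48.6529. It is negative, so the remaining roots are the complex-conjugate pair λ ≈ 0.2039 ± 3.4876i. Their product equals the constant term, so |λ|^2 ≈ 12.2048 and |λ| ≈ 3.4935.
Thus the eigenvalues (to 4 decimals) are -5.4077 (modulus 5.4077); 0.2039 ± 3.4876i (modulus 3.4935). The spectral radius is the largest modulus: r(A) ≈ 5.4077. (Cross-check: r(A) ≤ ||A||_2 ≈ 8.1496; equality holds whenever A is normal, though it can also hold for some non-normal A.)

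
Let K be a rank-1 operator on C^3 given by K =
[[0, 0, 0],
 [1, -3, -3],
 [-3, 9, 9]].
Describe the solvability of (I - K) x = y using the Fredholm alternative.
(I - K) is invertible (det(I - K) = -5 ≠ 0), so for every y in C^3 the equation (I - K) x = y has a unique solution.

K has rank 1, so it is an outer product K = u v^T: every row of K is a multiple of one row vector. Reading off the entries, u = (0, -1, 3) and v = (-1, 3, 3) (row i of K equals u_i·v^T). A rank-one matrix u v^T satisfies K u = u (v·u) and kills the (2)-dimensional subspace v^⊥, so its characteristic polynomial is lambda^2 (lambda - v·u) with v·u = tr K = 6. Hence the eigenvalues of I - K are 1 (multiplicity 2) and 1 - (6) = -5, so det(I - K) = -5. (Direct check: I - K =
[[1, 0, 0],
 [-1, 4, 3],
 [3, -9, -8]]
has determinant -5.) The finite-dimensional Fredholm alternative says: either (I - K) is invertible, or ker(I - K) ≠ {0} and then range(I - K) = ker((I - K)^*)^⊥, with dim ker(I - K) = dim ker((I - K)^*). Since det(I - K) ≠ 0, 1 is not an eigenvalue of K and ker(I - K) = {0}, so we are in the first case: for every y there is a unique x = (I - K)^(-1) y. Explicitly, by the Sherman–Morrison formula, (I - u v^T)^(-1) = I + u v^T/(1 - v·u), i.e. (I - K)^(-1) = I + K/(-5).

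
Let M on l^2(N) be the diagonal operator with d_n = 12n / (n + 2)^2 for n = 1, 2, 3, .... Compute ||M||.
||M|| = 3/2 (attained at n = 2)

For M diagonal, ||M|| = sup_n |d_n|. Treat f(x) = 12x / (x + 2)^2 for real x > 0. By the quotient rule, f'(x) = 12(2 - x)/(x + 2)^3, which is positive for x < 2 and negative for x > 2. So f has a unique maximum at x = 2, and since 2 is a positive integer, the supremum over n ≥ 1 is attained at n = 2: d_2 = 12·2/(2 + 2)^2 = 12·2/16 = 3/2. Hence ||M|| = 3/2.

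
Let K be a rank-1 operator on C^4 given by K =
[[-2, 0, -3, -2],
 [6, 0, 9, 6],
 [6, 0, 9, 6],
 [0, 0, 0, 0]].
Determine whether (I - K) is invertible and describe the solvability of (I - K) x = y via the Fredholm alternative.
(I - K) is invertible (det(I - K) = -6 ≠ 0), so for every y in C^4 the equation (I - K) x = y has a unique solution.

K has rank 1, so it is an outer product K = u v^T: every row of K is a multiple of one row vector. Reading off the entries, u = (-1, 3, 3, 0) and v = (2, 0, 3, 2) (row i of K equals u_i·v^T). A rank-one matrix u v^T satisfies K u = u (v·u) and kills the (3)-dimensional subspace v^⊥, so its characteristic polynomial is lambda^3 (lambda - v·u) with v·u = tr K = 7. Hence the eigenvalues of I - K are 1 (multiplicity 3) and 1 - (7) = -6, so det(I - K) = -6. (Direct check: I - K =
[[3, 0, 3, 2],
 [-6, 1, -9, -6],
 [-6, 0, -8, -6],
 [0, 0, 0, 1]]
has determinant -6.) The finite-dimensional Fredholm alternative says: either (I - K) is invertible, or ker(I - K) ≠ {0} and then range(I - K) = ker((I - K)^*)^⊥, with dim ker(I - K) = dim ker((I - K)^*). Since det(I - K) ≠ 0, 1 is not an eigenvalue of K and ker(I - K) = {0}, so we are in the first case: for every y there is a unique x = (I - K)^(-1) y. Explicitly, by the Sherman–Morrison formula, (I - u v^T)^(-1) = I + u v^T/(1 - v·u), i.e. (I - K)^(-1) = I + K/(-6).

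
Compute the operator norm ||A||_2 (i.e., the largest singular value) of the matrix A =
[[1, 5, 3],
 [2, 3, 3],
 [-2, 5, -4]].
||A||_2 ≈ 7.7425 (= sqrt(largest eigenvalue of A^T A))

||A||_2 = sigma_max(A) = sqrt(lambda_max(A^T A)). Form the symmetric matrix M = A^T A =
[[9, 1, 17],
 [1, 59, 4],
 [17, 4, 34]].
Its characteristic polynomial (trace, sum of principal 2x2 minors, determinant of M give the coefficients) is
  p(λ) = det(λ I - M) = λ^3 - 102λ^2 + 2537λ - 961.
No integer candidate from the rational root theorem (±divisors of 961) is a root, so the roots are irrational. The cubic discriminant is Δ = 2019764497 > 0, so there are three distinct real roots. p(0) = -961 and p(1) = 1475 have opposite signs, so a root lies in (0, 1); Newton's method refines it to λ ≈ 0.3847. p(41) = 515 and p(42) = -247 have opposite signs, so a root lies in (41, 42); Newton's method refines it to λ ≈ 41.6693. p(59) = -961 and p(60) = 59 have opposite signs, so a root lies in (59, 60); Newton's method refines it to λ ≈ 59.946. Check (Vieta): the three roots sum to 102, matching tr M = 102.
So the eigenvalues of A^T A are ≈ 0.3847, 41.6693, 59.946 (all ≥ 0, as they must be for A^T A). The largest is λ_max ≈ 59.946, hence ||A||_2 = sqrt(λ_max) ≈ 7.7425.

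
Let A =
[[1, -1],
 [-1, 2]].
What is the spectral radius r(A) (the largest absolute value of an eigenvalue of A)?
r(A) = (3 + sqrt(5))/2 ≈ 2.618

The eigenvalues of A are the roots of its characteristic polynomial. With M = A (coefficients from the trace and determinant):
  p(λ) = det(λ I - M) = λ^2 - 3λ + 1.
For λ^2 - 3λ + 1 the discriminant is 5. It is nonnegative but not a perfect square, so the roots are real and irrational: λ = (3 ± sqrt(5))/2 ≈ 2.618, 0.382.
Thus the eigenvalues (to 4 decimals) are 2.618 (modulus 2.618); 0.382 (modulus 0.382). The spectral radius is the largest modulus: r(A) = (3 + sqrt(5))/2 ≈ 2.618. (Cross-check: r(A) ≤ ||A||_2 ≈ 2.618; equality holds whenever A is normal, though it can also hold for some non-normal A.)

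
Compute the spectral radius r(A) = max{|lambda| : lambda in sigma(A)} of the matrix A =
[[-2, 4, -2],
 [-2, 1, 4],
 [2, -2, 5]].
r(A) ≈ 3.6166

The eigenvalues of A are the roots of its characteristic polynomial. With M = A (coefficients from the trace, the sum of principal 2x2 minors, and det A):
  p(λ) = det(λ I - M) = λ^3 - 4λ^2 + 13λ - 42.
No integer candidate from the rational root theorem (±divisors of 42) is a root, so the roots are irrational. The cubic discriminant is Δ = -25152 < 0, so there is one real root and a complex-conjugate pair. p(3) = -12 and p(4) = 10 have opposite signs, so a root lies in (3, 4); Newton's method refines it to λ ≈ 3.6166. Dividing out (λ - (3.6166)) leaves approximately λ^2 - 0.3834λ + 11.6133. For λ^2 - 0.3834λ + 11.6133 the discriminant is -46.306. It is negative, so the remaining roots are the complex-conjugate pair λ ≈ 0.1917 ± 3.4024i. Their product equals the constant term, so |λ|^2 ≈ 11.6133 and |λ| ≈ 3.4078.
Thus the eigenvalues (to 4 decimals) are 3.6166 (modulus 3.6166); 0.1917 ± 3.4024i (modulus 3.4078). The spectral radius is the largest modulus: r(A) ≈ 3.6166. (Cross-check: r(A) ≤ ||A||_2 ≈ 7.3912; equality holds whenever A is normal, though it can also hold for some non-normal A.)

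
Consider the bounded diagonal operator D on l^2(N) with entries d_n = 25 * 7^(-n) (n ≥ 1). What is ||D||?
||D|| = 25/7 (attained at n = 1)

For D diagonal, ||D|| = sup_n |d_n|. The sequence d_n = 25 * 7^(-n) is positive and strictly decreasing (ratio 7^(-1) < 1), so the supremum is d_1 = 25/7. Hence ||D|| = 25/7.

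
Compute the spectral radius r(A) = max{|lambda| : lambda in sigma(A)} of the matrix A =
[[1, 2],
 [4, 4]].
r(A) = (5 + sqrt(41))/2 ≈ 5.7016

The eigenvalues of A are the roots of its characteristic polynomial. With M = A (coefficients from the trace and determinant):
  p(λ) = det(λ I - M) = λ^2 - 5λ - 4.
For λ^2 - 5λ - 4 the discriminant is 41. It is nonnegative but not a perfect square, so the roots are real and irrational: λ = (5 ± sqrt(41))/2 ≈ 5.7016, -0.7016.
Thus the eigenvalues (to 4 decimals) are 5.7016 (modulus 5.7016); -0.7016 (modulus 0.7016). The spectral radius is the largest modulus: r(A) = (5 + sqrt(41))/2 ≈ 5.7016. (Cross-check: r(A) ≤ ||A||_2 ≈ 6.0467; equality holds whenever A is normal, though it can also hold for some non-normal A.)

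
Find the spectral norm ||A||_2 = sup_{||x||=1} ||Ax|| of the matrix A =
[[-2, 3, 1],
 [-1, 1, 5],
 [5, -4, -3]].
||A||_2 ≈ 8.7416 (= sqrt(largest eigenvalue of A^T A))

||A||_2 = sigma_max(A) = sqrt(lambda_max(A^T A)). Form the symmetric matrix M = A^T A =
[[30, -27, -22],
 [-27, 26, 20],
 [-22, 20, 35]].
Its characteristic polynomial (trace, sum of principal 2x2 minors, determinant of M give the coefficients) is
  p(λ) = det(λ I - M) = λ^3 - 91λ^2 + 1127λ - 961.
No integer candidate from the rational root theorem (±divisors of 961) is a root, so the roots are irrational. The cubic discriminant is Δ = 3644565712 > 0, so there are three distinct real roots. p(0) = -961 and p(1) = 76 have opposite signs, so a root lies in (0, 1); Newton's method refines it to λ ≈ 0.9204. p(13) = 508 and p(14) = -275 have opposite signs, so a root lies in (13, 14); Newton's method refines it to λ ≈ 13.6631. p(76) = -1949 and p(77) = 2812 have opposite signs, so a root lies in (76, 77); Newton's method refines it to λ ≈ 76.4164. Check (Vieta): the three roots sum to 91, matching tr M = 91.
So the eigenvalues of A^T A are ≈ 0.9204, 13.6631, 76.4164 (all ≥ 0, as they must be for A^T A). The largest is λ_max ≈ 76.4164, hence ||A||_2 = sqrt(λ_max) ≈ 8.7416.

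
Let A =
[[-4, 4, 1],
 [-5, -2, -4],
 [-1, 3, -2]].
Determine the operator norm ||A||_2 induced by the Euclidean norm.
||A||_2 ≈ 7.3064 (= sqrt(largest eigenvalue of A^T A))

||A||_2 = sigma_max(A) = sqrt(lambda_max(A^T A)). Form the symmetric matrix M = A^T A =
[[42, -9, 18],
 [-9, 29, 6],
 [18, 6, 21]].
Its characteristic polynomial (trace, sum of principal 2x2 minors, determinant of M give the coefficients) is
  p(λ) = det(λ I - M) = λ^3 - 92λ^2 + 2268λ - 11025.
No integer candidate from the rational root theorem (±divisors of 11025) is a root, so the roots are irrational. The cubic discriminant is Δ = 658330533 > 0, so there are three distinct real roots. p(6) = -513 and p(7) = 686 have opposite signs, so a root lies in (6, 7); Newton's method refines it to λ ≈ 6.4132. p(32) = 111 and p(33) = -432 have opposite signs, so a root lies in (32, 33); Newton's method refines it to λ ≈ 32.2029. p(53) = -372 and p(54) = 639 have opposite signs, so a root lies in (53, 54); Newton's method refines it to λ ≈ 53.384. Check (Vieta): the three roots sum to 92, matching tr M = 92.
So the eigenvalues of A^T A are ≈ 6.4132, 32.2029, 53.384 (all ≥ 0, as they must be for A^T A). The largest is λ_max ≈ 53.384, hence ||A||_2 = sqrt(λ_max) ≈ 7.3064.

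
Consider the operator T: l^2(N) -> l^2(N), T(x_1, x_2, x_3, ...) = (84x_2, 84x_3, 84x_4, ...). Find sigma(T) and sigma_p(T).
sigma(T) = closed disk {z in C : |z| ≤ 84}; sigma_p(T) = open disk {z in C : |z| < 84}

Note T = 84·V where V is the unit left shift (V x)_k = x_{k+1}; so sigma(T) = 84·sigma(V) and ||T|| = 84||V||. ||T x||^2 = 7056sum_{k≥2} |x_k|^2 ≤ 7056||x||^2, with equality on {x : x_1 = 0}, so ||T|| = 84. For any lambda with |lambda| < 84, set r = lambda/84 (|r| < 1); the vector x = (1, r, r^2, ...) is in l^2 and satisfies T x = 84(r, r^2, ...) = lambda x, so lambda is an eigenvalue. On the boundary |lambda| = 84 the geometric series diverges, so no l^2 eigenvector exists, but these lambda lie in the approximate point spectrum. Hence sigma(T) is the closed disk of radius 84 and sigma_p(T) is the open disk.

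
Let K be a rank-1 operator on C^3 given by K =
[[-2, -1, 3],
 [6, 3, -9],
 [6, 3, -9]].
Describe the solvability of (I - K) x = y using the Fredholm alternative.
(I - K) is invertible (det(I - K) = 9 ≠ 0), so for every y in C^3 the equation (I - K) x = y has a unique solution.

K has rank 1, so it is an outer product K = u v^T: every row of K is a multiple of one row vector. Reading off the entries, u = (1, -3, -3) and v = (-2, -1, 3) (row i of K equals u_i·v^T). A rank-one matrix u v^T satisfies K u = u (v·u) and kills the (2)-dimensional subspace v^⊥, so its characteristic polynomial is lambda^2 (lambda - v·u) with v·u = tr K = -8. Hence the eigenvalues of I - K are 1 (multiplicity 2) and 1 - (-8) = 9, so det(I - K) = 9. (Direct check: I - K =
[[3, 1, -3],
 [-6, -2, 9],
 [-6, -3, 10]]
has determinant 9.) The finite-dimensional Fredholm alternative says: either (I - K) is invertible, or ker(I - K) ≠ {0} and then range(I - K) = ker((I - K)^*)^⊥, with dim ker(I - K) = dim ker((I - K)^*). Since det(I - K) ≠ 0, 1 is not an eigenvalue of K and ker(I - K) = {0}, so we are in the first case: for every y there is a unique x = (I - K)^(-1) y. Explicitly, by the Sherman–Morrison formula, (I - u v^T)^(-1) = I + u v^T/(1 - v·u), i.e. (I - K)^(-1) = I + K/(9).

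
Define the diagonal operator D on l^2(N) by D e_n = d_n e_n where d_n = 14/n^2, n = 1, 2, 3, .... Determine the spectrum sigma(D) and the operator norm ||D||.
sigma(D) = {14/n^2 : n ≥ 1} ∪ {0}; ||D|| = 14

A bounded diagonal operator on l^2 with diagonal entries d_n has spectrum equal to the closure of {d_n : n ≥ 1}: every d_n is an eigenvalue (with eigenvector e_n), so {d_n} ⊂ sigma(D); the spectrum is closed, so its closure is too; and for lambda not in the closure, (D - lambda I) has bounded inverse (the diagonal entries 1/(d_n - lambda) are bounded). For our sequence d_n = 14/n^2, n = 1, 2, 3, ...:
  - {d_n} = {14/n^2 : n ≥ 1}; the only limit point is 0
  - closure = {14/n^2 : n ≥ 1} ∪ {0}
For the norm: a diagonal operator has ||D|| = sup_n |d_n|. Here d_n = 14/n^2 is positive and decreasing, so sup_n |d_n| = d_1 = 14. So ||D|| = 14.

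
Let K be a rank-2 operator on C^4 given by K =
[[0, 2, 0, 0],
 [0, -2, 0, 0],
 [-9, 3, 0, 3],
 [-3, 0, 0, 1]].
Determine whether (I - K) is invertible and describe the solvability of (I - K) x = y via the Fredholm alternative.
(I - K) is singular (det(I - K) = 0, i.e. 1 ∈ sigma(K)). (I - K) x = y is solvable iff y ⊥ ker((I - K)^*) = span{(3, 2, 0, -1)}, i.e. iff 3y_1 + 2y_2 - y_4 = 0. When solvable, x is determined up to adding multiples of (0, 0, -3, -1) (ker(I - K) = span{(0, 0, -3, -1)}, dimension 1).

K has rank 2 and factors as K = U V^T = u1 v1^T + u2 v2^T with u1 = (0, 0, -3, -1), v1 = (3, -1, 0, -1), u2 = (-2, 2, 0, 1), v2 = (0, -1, 0, 0) (multiplying out reproduces the displayed K). The nonzero eigenvalues of U V^T coincide with those of the 2 x 2 matrix G = V^T U = [[v1·u1, v1·u2], [v2·u1, v2·u2]] = [[1, -9], [0, -2]], and by the Sylvester determinant identity det(I_4 - U V^T) = det(I_2 - V^T U) = det([[0, 9], [0, 3]]) = (0)(3) - (9)(0) = 0. (Direct check: I - K =
[[1, -2, 0, 0],
 [0, 3, 0, 0],
 [9, -3, 1, -3],
 [3, 0, 0, 0]]
has determinant 0.) So 1 is an eigenvalue of K and (I - K) is not invertible. The finite-dimensional Fredholm alternative says: either (I - K) is invertible, or ker(I - K) ≠ {0} and then range(I - K) = ker((I - K)^*)^⊥, with dim ker(I - K) = dim ker((I - K)^*). We are in the second case, so we compute both kernels via the 2 x 2 reduction. If (I - U V^T) x = 0 then x = U (V^T x) lies in the column space of U; writing x = U b gives U (I_2 - G) b = 0, and since u1, u2 are independent, (I_2 - G) b = 0. With I_2 - G = [[0, 9], [0, 3]] (singular, as its determinant is 0) a null vector is b = (1, 0), so ker(I - K) = span{1·u1 + (0)·u2} = span{(0, 0, -3, -1)}. For the adjoint, (I - K)^* = I - K^T = I - V U^T, and the same argument gives ker((I - K)^*) = {V a : (I_2 - G)^T a = 0}; (I_2 - G)^T = [[0, 0], [9, 3]] has null vector a = (1, -3), so ker((I - K)^*) = span{1·v1 + (-3)·v2} = span{(3, 2, 0, -1)}. (Both kernels are 1-dimensional, matching rank(I - K) = 3.) Therefore (I - K) x = y is solvable iff <y, (3, 2, 0, -1)> = 0, i.e. iff 3y_1 + 2y_2 - y_4 = 0; when solvable the solution set is the line x_p + c·(0, 0, -3, -1), c ∈ C.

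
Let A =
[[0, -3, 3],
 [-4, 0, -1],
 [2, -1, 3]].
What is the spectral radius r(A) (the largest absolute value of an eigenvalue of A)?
r(A) ≈ 5.7572

The eigenvalues of A are the roots of its characteristic polynomial. With M = A (coefficients from the trace, the sum of principal 2x2 minors, and det A):
  p(λ) = det(λ I - M) = λ^3 - 3λ^2 - 19λ + 18.
No integer candidate from the rational root theorem (±divisors of 18) is a root, so the roots are irrational. The cubic discriminant is Δ = 42349 > 0, so there are three distinct real roots. p(-4) = -18 and p(-3) = 21 have opposite signs, so a root lies in (-4, -3); Newton's method refines it to λ ≈ -3.6207. p(0) = 18 and p(1) = -3 have opposite signs, so a root lies in (0, 1); Newton's method refines it to λ ≈ 0.8635. p(5) = -27 and p(6) = 12 have opposite signs, so a root lies in (5, 6); Newton's method refines it to λ ≈ 5.7572. Check (Vieta): the three roots sum to 3, matching tr M = 3.
Thus the eigenvalues (to 4 decimals) are -3.6207 (modulus 3.6207); 0.8635 (modulus 0.8635); 5.7572 (modulus 5.7572). The spectral radius is the largest modulus: r(A) ≈ 5.7572. (Cross-check: r(A) ≤ ||A||_2 ≈ 5.8199; equality holds whenever A is normal, though it can also hold for some non-normal A.)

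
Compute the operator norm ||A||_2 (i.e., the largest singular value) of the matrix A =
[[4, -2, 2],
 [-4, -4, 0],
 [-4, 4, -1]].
||A||_2 ≈ 7.4849 (= sqrt(largest eigenvalue of A^T A))

||A||_2 = sigma_max(A) = sqrt(lambda_max(A^T A)). Form the symmetric matrix M = A^T A =
[[48, -8, 12],
 [-8, 36, -8],
 [12, -8, 5]].
Its characteristic polynomial (trace, sum of principal 2x2 minors, determinant of M give the coefficients) is
  p(λ) = det(λ I - M) = λ^3 - 89λ^2 + 1876λ - 1600.
No integer candidate from the rational root theorem (±divisors of 1600) is a root, so the roots are irrational. The cubic discriminant is Δ = 1695221392 > 0, so there are three distinct real roots. p(0) = -1600 and p(1) = 188 have opposite signs, so a root lies in (0, 1); Newton's method refines it to λ ≈ 0.8901. p(32) = 64 and p(33) = -676 have opposite signs, so a root lies in (32, 33); Newton's method refines it to λ ≈ 32.0856. p(56) = -32 and p(57) = 1364 have opposite signs, so a root lies in (56, 57); Newton's method refines it to λ ≈ 56.0243. Check (Vieta): the three roots sum to 89, matching tr M = 89.
So the eigenvalues of A^T A are ≈ 0.8901, 32.0856, 56.0243 (all ≥ 0, as they must be for A^T A). The largest is λ_max ≈ 56.0243, hence ||A||_2 = sqrt(λ_max) ≈ 7.4849.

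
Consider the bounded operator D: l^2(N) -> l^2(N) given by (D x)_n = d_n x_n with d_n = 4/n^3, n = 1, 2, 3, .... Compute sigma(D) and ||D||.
sigma(D) = {4/n^3 : n ≥ 1} ∪ {0}; ||D|| = 4

A bounded diagonal operator on l^2 with diagonal entries d_n has spectrum equal to the closure of {d_n : n ≥ 1}: every d_n is an eigenvalue (with eigenvector e_n), so {d_n} ⊂ sigma(D); the spectrum is closed, so its closure is too; and for lambda not in the closure, (D - lambda I) has bounded inverse (the diagonal entries 1/(d_n - lambda) are bounded). For our sequence d_n = 4/n^3, n = 1, 2, 3, ...:
  - {d_n} = {4/n^3 : n ≥ 1}; the only limit point is 0
  - closure = {4/n^3 : n ≥ 1} ∪ {0}
For the norm: a diagonal operator has ||D|| = sup_n |d_n|. Here d_n = 4/n^3 is positive and decreasing, so sup_n |d_n| = d_1 = 4. So ||D|| = 4.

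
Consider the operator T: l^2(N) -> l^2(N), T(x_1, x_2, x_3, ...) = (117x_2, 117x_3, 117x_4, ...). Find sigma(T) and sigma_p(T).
sigma(T) = closed disk {z in C : |z| ≤ 117}; sigma_p(T) = open disk {z in C : |z| < 117}

Note T = 117·V where V is the unit left shift (V x)_k = x_{k+1}; so sigma(T) = 117·sigma(V) and ||T|| = 117||V||. ||T x||^2 = 13689sum_{k≥2} |x_k|^2 ≤ 13689||x||^2, with equality on {x : x_1 = 0}, so ||T|| = 117. For any lambda with |lambda| < 117, set r = lambda/117 (|r| < 1); the vector x = (1, r, r^2, ...) is in l^2 and satisfies T x = 117(r, r^2, ...) = lambda x, so lambda is an eigenvalue. On the boundary |lambda| = 117 the geometric series diverges, so no l^2 eigenvector exists, but these lambda lie in the approximate point spectrum. Hence sigma(T) is the closed disk of radius 117 and sigma_p(T) is the open disk.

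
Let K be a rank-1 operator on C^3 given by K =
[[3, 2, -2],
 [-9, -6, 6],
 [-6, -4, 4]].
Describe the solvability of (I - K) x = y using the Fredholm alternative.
(I - K) is singular (det(I - K) = 0, i.e. 1 ∈ sigma(K)). (I - K) x = y is solvable iff y ⊥ ker((I - K)^*) = span{(3, 2, -2)}, i.e. iff 3y_1 + 2y_2 - 2y_3 = 0. When solvable, the solutions are x = y + c·(1, -3, -2), c arbitrary (ker(I - K) = span{(1, -3, -2)}, dimension 1).

K has rank 1, so it is an outer product K = u v^T: every row of K is a multiple of one row vector. Reading off the entries, u = (1, -3, -2) and v = (3, 2, -2) (row i of K equals u_i·v^T). A rank-one matrix u v^T satisfies K u = u (v·u) and kills the (2)-dimensional subspace v^⊥, so its characteristic polynomial is lambda^2 (lambda - v·u) with v·u = tr K = 1. Hence the eigenvalues of I - K are 1 (multiplicity 2) and 1 - (1) = 0, so det(I - K) = 0. (Direct check: I - K =
[[-2, -2, 2],
 [9, 7, -6],
 [6, 4, -3]]
has determinant 0.) So 1 is an eigenvalue of K and (I - K) is not invertible. The finite-dimensional Fredholm alternative says: either (I - K) is invertible, or ker(I - K) ≠ {0} and then range(I - K) = ker((I - K)^*)^⊥, with dim ker(I - K) = dim ker((I - K)^*). We are in the second case, so we need both kernels. Kernel of I - K: (I - K) u = u - u (v·u) = u - u = 0, so ker(I - K) = span{u} = span{(1, -3, -2)} (it is exactly 1-dimensional because rank(I - K) = 2). Kernel of the adjoint: K is real, so (I - K)^* = I - K^T = I - v u^T, and (I - v u^T) v = v - v (u·v) = 0; hence ker((I - K)^*) = span{v} = span{(3, 2, -2)}. Therefore (I - K) x = y is solvable iff <y, v> = 0, i.e. iff 3y_1 + 2y_2 - 2y_3 = 0. When this holds, K y = u (v·y) = 0, so (I - K) y = y and x = y is a particular solution; the full solution set is the line x = y + c·u = y + c·(1, -3, -2), c ∈ C.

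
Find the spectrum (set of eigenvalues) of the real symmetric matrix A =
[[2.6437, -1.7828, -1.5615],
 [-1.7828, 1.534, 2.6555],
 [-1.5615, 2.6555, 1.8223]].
sigma(A) ≈ {-1, 1, 6}

A is real symmetric, so its spectrum consists of real eigenvalues. Expanding the characteristic polynomial of the displayed matrix gives
  det(λ I - A) = p(λ) = λ^3 + (-6)λ^2 + (-1)λ + (6).
Solving p(λ) = 0 yields eigenvalues ≈ -1, 1, 6. (A is shown rounded to 4 decimals, so these recover the underlying integer eigenvalues to within that precision.)
Verification: the trace of A = 6 equals the sum of eigenvalues 6, and det(A) ≈ -5.9996 matches the eigenvalue product -6.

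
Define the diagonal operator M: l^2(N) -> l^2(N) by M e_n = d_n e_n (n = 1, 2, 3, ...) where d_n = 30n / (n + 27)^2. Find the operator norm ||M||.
||M|| = 5/18 (attained at n = 27)

For M diagonal, ||M|| = sup_n |d_n|. Treat f(x) = 30x / (x + 27)^2 for real x > 0. By the quotient rule, f'(x) = 30(27 - x)/(x + 27)^3, which is positive for x < 27 and negative for x > 27. So f has a unique maximum at x = 27, and since 27 is a positive integer, the supremum over n ≥ 1 is attained at n = 27: d_27 = 30·27/(27 + 27)^2 = 30·27/2916 = 5/18. Hence ||M|| = 5/18.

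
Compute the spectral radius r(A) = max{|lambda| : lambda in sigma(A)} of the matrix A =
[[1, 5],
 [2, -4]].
r(A) = (3 + sqrt(65))/2 ≈ 5.5311

The eigenvalues of A are the roots of its characteristic polynomial. With M = A (coefficients from the trace and determinant):
  p(λ) = det(λ I - M) = λ^2 + 3λ - 14.
For λ^2 + 3λ - 14 the discriminant is 65. It is nonnegative but not a perfect square, so the roots are real and irrational: λ = (-3 ± sqrt(65))/2 ≈ 2.5311, -5.5311.
Thus the eigenvalues (to 4 decimals) are 2.5311 (modulus 2.5311); -5.5311 (modulus 5.5311). The spectral radius is the largest modulus: r(A) = (3 + sqrt(65))/2 ≈ 5.5311. (Cross-check: r(A) ≤ ||A||_2 ≈ 6.4225; equality holds whenever A is normal, though it can also hold for some non-normal A.)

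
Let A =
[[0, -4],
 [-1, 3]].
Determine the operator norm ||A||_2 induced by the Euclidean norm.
||A||_2 = sqrt((26 + sqrt(612))/2) ≈ 5.0368 (= sqrt(largest eigenvalue of A^T A))

||A||_2 = sigma_max(A) = sqrt(lambda_max(A^T A)). Form the symmetric matrix M = A^T A =
[[1, -3],
 [-3, 25]].
Its characteristic polynomial (trace, determinant of M give the coefficients) is
  p(λ) = det(λ I - M) = λ^2 - 26λ + 16.
For λ^2 - 26λ + 16 the discriminant is 612. It is nonnegative but not a perfect square, so the roots are real and irrational: λ = (26 ± sqrt(612))/2 ≈ 25.3693, 0.6307.
So the eigenvalues of A^T A are ≈ 0.6307, 25.3693 (all ≥ 0, as they must be for A^T A). The largest is λ_max = (26 + sqrt(612))/2 ≈ 25.3693, hence ||A||_2 = sqrt(λ_max) = sqrt((26 + sqrt(612))/2) ≈ 5.0368.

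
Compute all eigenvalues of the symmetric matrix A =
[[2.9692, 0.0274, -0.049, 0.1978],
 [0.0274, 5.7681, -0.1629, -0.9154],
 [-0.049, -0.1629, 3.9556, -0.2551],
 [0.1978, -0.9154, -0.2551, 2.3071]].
sigma(A) ≈ {2, 3, 4, 6}

A is real symmetric, so its spectrum consists of real eigenvalues. Expanding the characteristic polynomial of the displayed matrix gives
  det(λ I - A) = p(λ) = λ^4 + (-15)λ^3 + (80)λ^2 + (-179.9989)λ + (143.9981).
Solving p(λ) = 0 yields eigenvalues ≈ 2, 3, 4, 6. (A is shown rounded to 4 decimals, so these recover the underlying integer eigenvalues to within that precision.)
Verification: the trace of A = 15 equals the sum of eigenvalues 15, and det(A) ≈ 143.9981 matches the eigenvalue product 144.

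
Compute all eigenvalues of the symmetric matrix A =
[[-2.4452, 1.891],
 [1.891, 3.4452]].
sigma(A) ≈ {-3, 4}

A is real symmetric, so its spectrum consists of real eigenvalues. Expanding the characteristic polynomial of the displayed matrix gives
  det(λ I - A) = p(λ) = λ^2 + (-1)λ + (-12).
Solving p(λ) = 0 yields eigenvalues ≈ -3, 4. (A is shown rounded to 4 decimals, so these recover the underlying integer eigenvalues to within that precision.)
Verification: the trace of A = 1 equals the sum of eigenvalues 1, and det(A) ≈ -12.0001 matches the eigenvalue product -12.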